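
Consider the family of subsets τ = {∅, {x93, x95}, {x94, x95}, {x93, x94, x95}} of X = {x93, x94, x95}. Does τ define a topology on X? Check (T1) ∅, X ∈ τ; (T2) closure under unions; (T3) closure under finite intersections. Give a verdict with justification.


τ is NOT a topology on X.

Axiom (T1): ∅ ∈ τ? Yes; X ∈ τ? Yes.
Axiom (T2/T3): check pairwise unions and intersections of members of τ.
Counterexample for (T3): {x93, x95} ∩ {x94, x95} = {x95} ∉ τ. Therefore τ is NOT a topology.


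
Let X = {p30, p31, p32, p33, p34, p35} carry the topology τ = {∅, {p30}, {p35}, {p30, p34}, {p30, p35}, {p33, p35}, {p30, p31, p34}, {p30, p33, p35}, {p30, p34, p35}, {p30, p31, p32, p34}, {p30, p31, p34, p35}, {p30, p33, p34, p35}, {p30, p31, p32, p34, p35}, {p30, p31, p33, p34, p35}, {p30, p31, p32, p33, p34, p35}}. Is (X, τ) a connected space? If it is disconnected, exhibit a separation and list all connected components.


(X, τ) is disconnected; components = [{p33, p35}, {p30, p31, p32, p34}].

Find clopen sets (U ∈ τ with X ∖ U ∈ τ):
  U = ∅, X ∖ U = {p30, p31, p32, p33, p34, p35} — both open, so U is clopen.
  U = {p33, p35}, X ∖ U = {p30, p31, p32, p34} — both open, so U is clopen.
  U = {p30, p31, p32, p34}, X ∖ U = {p33, p35} — both open, so U is clopen.
  U = {p30, p31, p32, p33, p34, p35}, X ∖ U = ∅ — both open, so U is clopen.
Nontrivial clopen(s) exist: e.g. {p33, p35}. So (X, τ) is disconnected.
Compute connected components by grouping points that agree on all clopens:
  component: {p33, p35}
  component: {p30, p31, p32, p34}


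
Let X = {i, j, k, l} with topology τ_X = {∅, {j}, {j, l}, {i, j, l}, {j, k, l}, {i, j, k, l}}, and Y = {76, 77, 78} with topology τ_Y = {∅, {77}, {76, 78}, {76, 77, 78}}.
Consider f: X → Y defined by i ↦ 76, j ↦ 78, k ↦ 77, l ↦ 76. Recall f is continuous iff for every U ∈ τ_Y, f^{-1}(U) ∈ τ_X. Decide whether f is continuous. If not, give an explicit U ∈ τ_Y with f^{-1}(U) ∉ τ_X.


f is NOT continuous.

Compute f^{-1}(U) for each U ∈ τ_Y:
  U = ∅: f^{-1}(U) = ∅ ∈ τ_X ✓.
  U = {77}: f^{-1}(U) = {k} ∉ τ_X ✗.
  U = {76, 78}: f^{-1}(U) = {i, j, l} ∈ τ_X ✓.
  U = {76, 77, 78}: f^{-1}(U) = {i, j, k, l} ∈ τ_X ✓.
Found U = {77} with f^{-1}(U) = {k} not in τ_X. Therefore f is NOT continuous.


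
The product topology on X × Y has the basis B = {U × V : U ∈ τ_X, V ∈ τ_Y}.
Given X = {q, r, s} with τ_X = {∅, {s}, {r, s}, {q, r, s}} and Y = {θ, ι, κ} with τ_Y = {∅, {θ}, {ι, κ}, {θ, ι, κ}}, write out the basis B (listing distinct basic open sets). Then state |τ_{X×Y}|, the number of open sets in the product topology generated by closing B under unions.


Basis B = {∅ × ∅, {s} × {θ}, {r, s} × {θ}, {s} × {ι, κ}, {q, r, s} × {θ}, {s} × {θ, ι, κ}, {r, s} × {ι, κ}, {q, r, s} × {ι, κ}, {r, s} × {θ, ι, κ}, {q, r, s} × {θ, ι, κ}}; |τ_{X×Y}| = 16.

Enumerate products U × V with U ∈ τ_X, V ∈ τ_Y (deduplicated):
  ∅ × ∅ = {} (∅)
  {s} × {θ} = {(s,θ)}
  {r, s} × {θ} = {(r,θ), (s,θ)}
  {s} × {ι, κ} = {(s,ι), (s,κ)}
  {q, r, s} × {θ} = {(q,θ), (r,θ), (s,θ)}
  {s} × {θ, ι, κ} = {(s,θ), (s,ι), (s,κ)}
  {r, s} × {ι, κ} = {(r,ι), (r,κ), (s,ι), (s,κ)}
  {q, r, s} × {ι, κ} = {(q,ι), (q,κ), (r,ι), (r,κ), (s,ι), (s,κ)}
  {r, s} × {θ, ι, κ} = {(r,θ), (r,ι), (r,κ), (s,θ), (s,ι), (s,κ)}
  {q, r, s} × {θ, ι, κ} = {(q,θ), (q,ι), (q,κ), (r,θ), (r,ι), (r,κ), (s,θ), (s,ι), (s,κ)}
These 10 distinct sets form the basis B.
Close under arbitrary unions to get τ_{X×Y}; counting gives |τ_{X×Y}| = 16.


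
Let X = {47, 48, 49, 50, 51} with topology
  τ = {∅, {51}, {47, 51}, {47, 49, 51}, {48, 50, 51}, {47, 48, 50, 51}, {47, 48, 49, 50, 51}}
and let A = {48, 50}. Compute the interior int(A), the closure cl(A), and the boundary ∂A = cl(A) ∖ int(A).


int(A) = ∅, cl(A) = {48, 50}, ∂A = {48, 50}.

Closed sets in (X, τ) are complements of opens:
  closed(X, τ) = {∅, {49}, {47, 49}, {48, 50}, {48, 49, 50}, {47, 48, 49, 50}, {47, 48, 49, 50, 51}}.
int(A) = ⋃ {U ∈ τ : U ⊆ A}. Opens contained in A: ∅.
Taking the union of these: int(A) = ∅.
cl(A) = ⋂ {C closed : A ⊆ C}. Closed sets containing A: {48, 50}, {48, 49, 50}, {47, 48, 49, 50}, {47, 48, 49, 50, 51}.
Intersecting these: cl(A) = {48, 50}.
∂A = cl(A) ∖ int(A) = {48, 50} ∖ ∅ = {48, 50}.


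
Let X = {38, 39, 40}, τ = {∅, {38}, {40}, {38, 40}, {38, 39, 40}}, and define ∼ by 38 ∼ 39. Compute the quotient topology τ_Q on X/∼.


X/∼ = {[38=39], [40]}; |τ_Q| = 3.

Equivalence classes: [38=39], [40].
Quotient map π: X → X/∼ sends 38 ↦ [38=39], 39 ↦ [38=39], 40 ↦ [40].
For each subset V ⊆ X/∼, compute π^{-1}(V) ⊆ X and check whether π^{-1}(V) ∈ τ. V is open in τ_Q iff π^{-1}(V) ∈ τ.
  V = {}: π^{-1}(V) = ∅ ∈ τ ✓.
  V = {[38=39]}: π^{-1}(V) = {38, 39} ∉ τ ✗.
  V = {[40]}: π^{-1}(V) = {40} ∈ τ ✓.
  V = {[38=39], [40]}: π^{-1}(V) = {38, 39, 40} ∈ τ ✓.
Open sets in the quotient: τ_Q = {{}, {[40]}, {[38=39], [40]}} (3 elements).


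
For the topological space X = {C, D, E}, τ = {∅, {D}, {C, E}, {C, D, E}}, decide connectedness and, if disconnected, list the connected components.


(X, τ) is disconnected; components = [{D}, {C, E}].

Find clopen sets (U ∈ τ with X ∖ U ∈ τ):
  U = ∅, X ∖ U = {C, D, E} — both open, so U is clopen.
  U = {D}, X ∖ U = {C, E} — both open, so U is clopen.
  U = {C, E}, X ∖ U = {D} — both open, so U is clopen.
  U = {C, D, E}, X ∖ U = ∅ — both open, so U is clopen.
Nontrivial clopen(s) exist: e.g. {C, E}. So (X, τ) is disconnected.
Compute connected components by grouping points that agree on all clopens:
  component: {D}
  component: {C, E}


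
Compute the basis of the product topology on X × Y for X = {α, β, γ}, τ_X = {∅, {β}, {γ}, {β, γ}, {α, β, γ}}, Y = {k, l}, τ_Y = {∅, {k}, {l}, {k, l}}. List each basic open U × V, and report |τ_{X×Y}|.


Basis B = {∅ × ∅, {β} × {k}, {β} × {l}, {γ} × {k}, {γ} × {l}, {β} × {k, l}, {β, γ} × {k}, {β, γ} × {l}, {γ} × {k, l}, {α, β, γ} × {k}, {α, β, γ} × {l}, {β, γ} × {k, l}, {α, β, γ} × {k, l}}; |τ_{X×Y}| = 25.

Enumerate products U × V with U ∈ τ_X, V ∈ τ_Y (deduplicated):
  ∅ × ∅ = {} (∅)
  {β} × {k} = {(β,k)}
  {β} × {l} = {(β,l)}
  {γ} × {k} = {(γ,k)}
  {γ} × {l} = {(γ,l)}
  {β} × {k, l} = {(β,k), (β,l)}
  {β, γ} × {k} = {(β,k), (γ,k)}
  {β, γ} × {l} = {(β,l), (γ,l)}
  {γ} × {k, l} = {(γ,k), (γ,l)}
  {α, β, γ} × {k} = {(α,k), (β,k), (γ,k)}
  {α, β, γ} × {l} = {(α,l), (β,l), (γ,l)}
  {β, γ} × {k, l} = {(β,k), (β,l), (γ,k), (γ,l)}
  {α, β, γ} × {k, l} = {(α,k), (α,l), (β,k), (β,l), (γ,k), (γ,l)}
These 13 distinct sets form the basis B.
Close under arbitrary unions to get τ_{X×Y}; counting gives |τ_{X×Y}| = 25.


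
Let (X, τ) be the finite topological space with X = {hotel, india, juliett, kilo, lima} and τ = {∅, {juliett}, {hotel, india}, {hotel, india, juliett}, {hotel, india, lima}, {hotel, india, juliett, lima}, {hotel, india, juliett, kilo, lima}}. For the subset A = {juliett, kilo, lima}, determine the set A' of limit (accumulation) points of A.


A' = {kilo}

For each x ∈ X, list the open sets U ∈ τ with x ∈ U, then check whether U ∩ (A ∖ {x}) ≠ ∅ for every such U.
  x = hotel: open {hotel, india} ∋ x has {hotel, india} ∩ (A ∖ {hotel}) = ∅, so x is NOT a limit point.
  x = india: open {hotel, india} ∋ x has {hotel, india} ∩ (A ∖ {india}) = ∅, so x is NOT a limit point.
  x = juliett: open {juliett} ∋ x has {juliett} ∩ (A ∖ {juliett}) = ∅, so x is NOT a limit point.
  x = kilo: opens ∋ x are {hotel, india, juliett, kilo, lima}; each meets A ∖ {kilo}, so x IS a limit point.
  x = lima: open {hotel, india, lima} ∋ x has {hotel, india, lima} ∩ (A ∖ {lima}) = ∅, so x is NOT a limit point.
Collecting: A' = {kilo}.


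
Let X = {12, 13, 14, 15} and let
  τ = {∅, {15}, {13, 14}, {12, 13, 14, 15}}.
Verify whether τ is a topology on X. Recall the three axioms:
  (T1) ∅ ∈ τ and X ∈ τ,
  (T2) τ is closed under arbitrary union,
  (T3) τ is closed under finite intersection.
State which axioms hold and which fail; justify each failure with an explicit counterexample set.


τ is NOT a topology on X.

Axiom (T1): ∅ ∈ τ? Yes; X ∈ τ? Yes.
Axiom (T2/T3): check pairwise unions and intersections of members of τ.
Counterexample for (T2): {15} ∪ {13, 14} = {13, 14, 15} ∉ τ. Therefore τ is NOT a topology.


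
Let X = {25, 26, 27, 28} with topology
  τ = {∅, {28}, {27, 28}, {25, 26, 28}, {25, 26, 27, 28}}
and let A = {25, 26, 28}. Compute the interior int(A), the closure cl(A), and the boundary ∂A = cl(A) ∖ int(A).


int(A) = {25, 26, 28}, cl(A) = {25, 26, 27, 28}, ∂A = {27}.

Closed sets in (X, τ) are complements of opens:
  closed(X, τ) = {∅, {27}, {25, 26}, {25, 26, 27}, {25, 26, 27, 28}}.
int(A) = ⋃ {U ∈ τ : U ⊆ A}. Opens contained in A: ∅, {28}, {25, 26, 28}.
Taking the union of these: int(A) = {25, 26, 28}.
cl(A) = ⋂ {C closed : A ⊆ C}. Closed sets containing A: {25, 26, 27, 28}.
Intersecting these: cl(A) = {25, 26, 27, 28}.
∂A = cl(A) ∖ int(A) = {25, 26, 27, 28} ∖ {25, 26, 28} = {27}.


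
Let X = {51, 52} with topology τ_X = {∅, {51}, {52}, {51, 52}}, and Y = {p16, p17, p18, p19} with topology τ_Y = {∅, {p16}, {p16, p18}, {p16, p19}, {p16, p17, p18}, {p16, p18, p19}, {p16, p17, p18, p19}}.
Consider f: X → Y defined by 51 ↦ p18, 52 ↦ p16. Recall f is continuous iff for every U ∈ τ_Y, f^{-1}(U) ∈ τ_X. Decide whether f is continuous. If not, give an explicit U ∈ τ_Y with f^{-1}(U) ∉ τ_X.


f IS continuous.

Compute f^{-1}(U) for each U ∈ τ_Y:
  U = ∅: f^{-1}(U) = ∅ ∈ τ_X ✓.
  U = {p16}: f^{-1}(U) = {52} ∈ τ_X ✓.
  U = {p16, p18}: f^{-1}(U) = {51, 52} ∈ τ_X ✓.
  U = {p16, p19}: f^{-1}(U) = {52} ∈ τ_X ✓.
  U = {p16, p17, p18}: f^{-1}(U) = {51, 52} ∈ τ_X ✓.
  U = {p16, p18, p19}: f^{-1}(U) = {51, 52} ∈ τ_X ✓.
  U = {p16, p17, p18, p19}: f^{-1}(U) = {51, 52} ∈ τ_X ✓.
Every preimage lies in τ_X, so f IS continuous.


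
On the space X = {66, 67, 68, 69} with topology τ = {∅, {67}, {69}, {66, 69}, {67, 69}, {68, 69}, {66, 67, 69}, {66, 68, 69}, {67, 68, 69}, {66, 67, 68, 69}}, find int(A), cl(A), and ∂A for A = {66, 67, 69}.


int(A) = {66, 67, 69}, cl(A) = {66, 67, 68, 69}, ∂A = {68}.

Closed sets in (X, τ) are complements of opens:
  closed(X, τ) = {∅, {66}, {67}, {68}, {66, 67}, {66, 68}, {67, 68}, {66, 67, 68}, {66, 68, 69}, {66, 67, 68, 69}}.
int(A) = ⋃ {U ∈ τ : U ⊆ A}. Opens contained in A: ∅, {67}, {69}, {66, 69}, {67, 69}, {66, 67, 69}.
Taking the union of these: int(A) = {66, 67, 69}.
cl(A) = ⋂ {C closed : A ⊆ C}. Closed sets containing A: {66, 67, 68, 69}.
Intersecting these: cl(A) = {66, 67, 68, 69}.
∂A = cl(A) ∖ int(A) = {66, 67, 68, 69} ∖ {66, 67, 69} = {68}.


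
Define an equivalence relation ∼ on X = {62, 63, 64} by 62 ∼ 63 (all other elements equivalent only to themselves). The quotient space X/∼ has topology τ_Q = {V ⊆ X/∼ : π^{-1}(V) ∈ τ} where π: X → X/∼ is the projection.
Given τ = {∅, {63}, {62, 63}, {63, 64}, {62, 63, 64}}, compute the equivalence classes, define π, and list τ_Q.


X/∼ = {[62=63], [64]}; |τ_Q| = 3.

Equivalence classes: [62=63], [64].
Quotient map π: X → X/∼ sends 62 ↦ [62=63], 63 ↦ [62=63], 64 ↦ [64].
For each subset V ⊆ X/∼, compute π^{-1}(V) ⊆ X and check whether π^{-1}(V) ∈ τ. V is open in τ_Q iff π^{-1}(V) ∈ τ.
  V = {}: π^{-1}(V) = ∅ ∈ τ ✓.
  V = {[62=63]}: π^{-1}(V) = {62, 63} ∈ τ ✓.
  V = {[64]}: π^{-1}(V) = {64} ∉ τ ✗.
  V = {[62=63], [64]}: π^{-1}(V) = {62, 63, 64} ∈ τ ✓.
Open sets in the quotient: τ_Q = {{}, {[62=63]}, {[62=63], [64]}} (3 elements).


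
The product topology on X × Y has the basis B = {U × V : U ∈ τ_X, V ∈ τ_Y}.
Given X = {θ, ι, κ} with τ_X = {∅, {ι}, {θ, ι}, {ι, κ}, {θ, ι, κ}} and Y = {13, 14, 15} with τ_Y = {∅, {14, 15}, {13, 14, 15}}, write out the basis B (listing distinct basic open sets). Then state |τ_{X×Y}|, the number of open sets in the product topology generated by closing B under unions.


Basis B = {∅ × ∅, {ι} × {14, 15}, {ι} × {13, 14, 15}, {θ, ι} × {14, 15}, {ι, κ} × {14, 15}, {θ, ι} × {13, 14, 15}, {θ, ι, κ} × {14, 15}, {ι, κ} × {13, 14, 15}, {θ, ι, κ} × {13, 14, 15}}; |τ_{X×Y}| = 14.

Enumerate products U × V with U ∈ τ_X, V ∈ τ_Y (deduplicated):
  ∅ × ∅ = {} (∅)
  {ι} × {14, 15} = {(ι,14), (ι,15)}
  {ι} × {13, 14, 15} = {(ι,13), (ι,14), (ι,15)}
  {θ, ι} × {14, 15} = {(θ,14), (θ,15), (ι,14), (ι,15)}
  {ι, κ} × {14, 15} = {(ι,14), (ι,15), (κ,14), (κ,15)}
  {θ, ι} × {13, 14, 15} = {(θ,13), (θ,14), (θ,15), (ι,13), (ι,14), (ι,15)}
  {θ, ι, κ} × {14, 15} = {(θ,14), (θ,15), (ι,14), (ι,15), (κ,14), (κ,15)}
  {ι, κ} × {13, 14, 15} = {(ι,13), (ι,14), (ι,15), (κ,13), (κ,14), (κ,15)}
  {θ, ι, κ} × {13, 14, 15} = {(θ,13), (θ,14), (θ,15), (ι,13), (ι,14), (ι,15), (κ,13), (κ,14), (κ,15)}
These 9 distinct sets form the basis B.
Close under arbitrary unions to get τ_{X×Y}; counting gives |τ_{X×Y}| = 14.


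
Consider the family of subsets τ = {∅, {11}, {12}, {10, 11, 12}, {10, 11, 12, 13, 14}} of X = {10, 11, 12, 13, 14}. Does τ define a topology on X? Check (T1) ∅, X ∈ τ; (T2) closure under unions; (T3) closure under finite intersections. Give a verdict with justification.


τ is NOT a topology on X.

Axiom (T1): ∅ ∈ τ? Yes; X ∈ τ? Yes.
Axiom (T2/T3): check pairwise unions and intersections of members of τ.
Counterexample for (T2): {11} ∪ {12} = {11, 12} ∉ τ. Therefore τ is NOT a topology.


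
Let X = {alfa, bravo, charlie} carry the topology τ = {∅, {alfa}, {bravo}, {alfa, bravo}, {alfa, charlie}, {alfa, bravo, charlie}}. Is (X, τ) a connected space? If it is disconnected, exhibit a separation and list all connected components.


(X, τ) is disconnected; components = [{bravo}, {alfa, charlie}].

Find clopen sets (U ∈ τ with X ∖ U ∈ τ):
  U = ∅, X ∖ U = {alfa, bravo, charlie} — both open, so U is clopen.
  U = {bravo}, X ∖ U = {alfa, charlie} — both open, so U is clopen.
  U = {alfa, charlie}, X ∖ U = {bravo} — both open, so U is clopen.
  U = {alfa, bravo, charlie}, X ∖ U = ∅ — both open, so U is clopen.
Nontrivial clopen(s) exist: e.g. {alfa, charlie}. So (X, τ) is disconnected.
Compute connected components by grouping points that agree on all clopens:
  component: {bravo}
  component: {alfa, charlie}


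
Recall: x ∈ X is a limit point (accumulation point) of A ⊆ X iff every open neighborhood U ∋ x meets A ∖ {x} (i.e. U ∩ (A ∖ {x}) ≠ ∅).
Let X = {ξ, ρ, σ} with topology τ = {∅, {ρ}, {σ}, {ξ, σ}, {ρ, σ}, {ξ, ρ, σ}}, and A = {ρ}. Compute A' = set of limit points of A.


A' = ∅

For each x ∈ X, list the open sets U ∈ τ with x ∈ U, then check whether U ∩ (A ∖ {x}) ≠ ∅ for every such U.
  x = ξ: open {ξ, σ} ∋ x has {ξ, σ} ∩ (A ∖ {ξ}) = ∅, so x is NOT a limit point.
  x = ρ: open {ρ} ∋ x has {ρ} ∩ (A ∖ {ρ}) = ∅, so x is NOT a limit point.
  x = σ: open {σ} ∋ x has {σ} ∩ (A ∖ {σ}) = ∅, so x is NOT a limit point.
Collecting: A' = ∅.


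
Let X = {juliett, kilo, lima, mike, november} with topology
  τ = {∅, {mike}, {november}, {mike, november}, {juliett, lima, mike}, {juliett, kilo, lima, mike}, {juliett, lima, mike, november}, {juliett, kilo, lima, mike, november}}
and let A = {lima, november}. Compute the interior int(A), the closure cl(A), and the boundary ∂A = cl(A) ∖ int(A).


int(A) = {november}, cl(A) = {juliett, kilo, lima, november}, ∂A = {juliett, kilo, lima}.

Closed sets in (X, τ) are complements of opens:
  closed(X, τ) = {∅, {kilo}, {november}, {kilo, november}, {juliett, kilo, lima}, {juliett, kilo, lima, mike}, {juliett, kilo, lima, november}, {juliett, kilo, lima, mike, november}}.
int(A) = ⋃ {U ∈ τ : U ⊆ A}. Opens contained in A: ∅, {november}.
Taking the union of these: int(A) = {november}.
cl(A) = ⋂ {C closed : A ⊆ C}. Closed sets containing A: {juliett, kilo, lima, november}, {juliett, kilo, lima, mike, november}.
Intersecting these: cl(A) = {juliett, kilo, lima, november}.
∂A = cl(A) ∖ int(A) = {juliett, kilo, lima, november} ∖ {november} = {juliett, kilo, lima}.


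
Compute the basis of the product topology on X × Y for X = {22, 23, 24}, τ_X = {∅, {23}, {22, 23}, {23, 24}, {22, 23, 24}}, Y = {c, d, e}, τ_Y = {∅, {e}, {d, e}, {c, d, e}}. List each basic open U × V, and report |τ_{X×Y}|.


Basis B = {∅ × ∅, {23} × {e}, {22, 23} × {e}, {23} × {d, e}, {23, 24} × {e}, {22, 23, 24} × {e}, {23} × {c, d, e}, {22, 23} × {d, e}, {23, 24} × {d, e}, {22, 23} × {c, d, e}, {22, 23, 24} × {d, e}, {23, 24} × {c, d, e}, {22, 23, 24} × {c, d, e}}; |τ_{X×Y}| = 30.

Enumerate products U × V with U ∈ τ_X, V ∈ τ_Y (deduplicated):
  ∅ × ∅ = {} (∅)
  {23} × {e} = {(23,e)}
  {22, 23} × {e} = {(22,e), (23,e)}
  {23} × {d, e} = {(23,d), (23,e)}
  {23, 24} × {e} = {(23,e), (24,e)}
  {22, 23, 24} × {e} = {(22,e), (23,e), (24,e)}
  {23} × {c, d, e} = {(23,c), (23,d), (23,e)}
  {22, 23} × {d, e} = {(22,d), (22,e), (23,d), (23,e)}
  {23, 24} × {d, e} = {(23,d), (23,e), (24,d), (24,e)}
  {22, 23} × {c, d, e} = {(22,c), (22,d), (22,e), (23,c), (23,d), (23,e)}
  {22, 23, 24} × {d, e} = {(22,d), (22,e), (23,d), (23,e), (24,d), (24,e)}
  {23, 24} × {c, d, e} = {(23,c), (23,d), (23,e), (24,c), (24,d), (24,e)}
  {22, 23, 24} × {c, d, e} = {(22,c), (22,d), (22,e), (23,c), (23,d), (23,e), (24,c), (24,d), (24,e)}
These 13 distinct sets form the basis B.
Close under arbitrary unions to get τ_{X×Y}; counting gives |τ_{X×Y}| = 30.


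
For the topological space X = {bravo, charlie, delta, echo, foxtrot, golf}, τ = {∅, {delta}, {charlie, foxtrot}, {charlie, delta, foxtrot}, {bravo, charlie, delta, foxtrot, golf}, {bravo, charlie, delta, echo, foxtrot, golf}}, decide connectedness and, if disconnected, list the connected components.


(X, τ) is connected.

Find clopen sets (U ∈ τ with X ∖ U ∈ τ):
  U = ∅, X ∖ U = {bravo, charlie, delta, echo, foxtrot, golf} — both open, so U is clopen.
  U = {bravo, charlie, delta, echo, foxtrot, golf}, X ∖ U = ∅ — both open, so U is clopen.
Only trivial clopens (∅ and X) exist, so (X, τ) is connected.
Compute connected components by grouping points that agree on all clopens:
  component: {bravo, charlie, delta, echo, foxtrot, golf}


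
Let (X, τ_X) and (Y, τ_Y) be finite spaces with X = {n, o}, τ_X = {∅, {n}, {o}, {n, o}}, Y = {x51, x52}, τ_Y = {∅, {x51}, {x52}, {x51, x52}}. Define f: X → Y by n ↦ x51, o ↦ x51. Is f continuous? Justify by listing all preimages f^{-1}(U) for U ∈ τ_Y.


f IS continuous.

Compute f^{-1}(U) for each U ∈ τ_Y:
  U = ∅: f^{-1}(U) = ∅ ∈ τ_X ✓.
  U = {x51}: f^{-1}(U) = {n, o} ∈ τ_X ✓.
  U = {x52}: f^{-1}(U) = ∅ ∈ τ_X ✓.
  U = {x51, x52}: f^{-1}(U) = {n, o} ∈ τ_X ✓.
Every preimage lies in τ_X, so f IS continuous.


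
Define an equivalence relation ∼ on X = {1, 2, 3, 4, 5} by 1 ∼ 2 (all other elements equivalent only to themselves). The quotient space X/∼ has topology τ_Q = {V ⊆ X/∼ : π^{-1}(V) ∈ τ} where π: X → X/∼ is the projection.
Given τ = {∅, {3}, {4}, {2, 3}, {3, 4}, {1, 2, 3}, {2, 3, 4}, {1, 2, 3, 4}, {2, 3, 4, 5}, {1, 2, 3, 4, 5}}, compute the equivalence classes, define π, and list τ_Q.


X/∼ = {[1=2], [3], [4], [5]}; |τ_Q| = 7.

Equivalence classes: [1=2], [3], [4], [5].
Quotient map π: X → X/∼ sends 1 ↦ [1=2], 2 ↦ [1=2], 3 ↦ [3], 4 ↦ [4], 5 ↦ [5].
For each subset V ⊆ X/∼, compute π^{-1}(V) ⊆ X and check whether π^{-1}(V) ∈ τ. V is open in τ_Q iff π^{-1}(V) ∈ τ.
  V = {}: π^{-1}(V) = ∅ ∈ τ ✓.
  V = {[1=2]}: π^{-1}(V) = {1, 2} ∉ τ ✗.
  V = {[3]}: π^{-1}(V) = {3} ∈ τ ✓.
  V = {[1=2], [3]}: π^{-1}(V) = {1, 2, 3} ∈ τ ✓.
  V = {[4]}: π^{-1}(V) = {4} ∈ τ ✓.
  V = {[1=2], [4]}: π^{-1}(V) = {1, 2, 4} ∉ τ ✗.
  V = {[3], [4]}: π^{-1}(V) = {3, 4} ∈ τ ✓.
  V = {[1=2], [3], [4]}: π^{-1}(V) = {1, 2, 3, 4} ∈ τ ✓.
  V = {[5]}: π^{-1}(V) = {5} ∉ τ ✗.
  V = {[1=2], [5]}: π^{-1}(V) = {1, 2, 5} ∉ τ ✗.
  V = {[3], [5]}: π^{-1}(V) = {3, 5} ∉ τ ✗.
  V = {[1=2], [3], [5]}: π^{-1}(V) = {1, 2, 3, 5} ∉ τ ✗.
  V = {[4], [5]}: π^{-1}(V) = {4, 5} ∉ τ ✗.
  V = {[1=2], [4], [5]}: π^{-1}(V) = {1, 2, 4, 5} ∉ τ ✗.
  V = {[3], [4], [5]}: π^{-1}(V) = {3, 4, 5} ∉ τ ✗.
  V = {[1=2], [3], [4], [5]}: π^{-1}(V) = {1, 2, 3, 4, 5} ∈ τ ✓.
Open sets in the quotient: τ_Q = {{}, {[3]}, {[1=2], [3]}, {[4]}, {[3], [4]}, {[1=2], [3], [4]}, {[1=2], [3], [4], [5]}} (7 elements).


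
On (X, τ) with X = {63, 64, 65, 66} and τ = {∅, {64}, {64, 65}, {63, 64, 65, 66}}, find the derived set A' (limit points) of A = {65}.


A' = {63, 66}

For each x ∈ X, list the open sets U ∈ τ with x ∈ U, then check whether U ∩ (A ∖ {x}) ≠ ∅ for every such U.
  x = 63: opens ∋ x are {63, 64, 65, 66}; each meets A ∖ {63}, so x IS a limit point.
  x = 64: open {64} ∋ x has {64} ∩ (A ∖ {64}) = ∅, so x is NOT a limit point.
  x = 65: open {64, 65} ∋ x has {64, 65} ∩ (A ∖ {65}) = ∅, so x is NOT a limit point.
  x = 66: opens ∋ x are {63, 64, 65, 66}; each meets A ∖ {66}, so x IS a limit point.
Collecting: A' = {63, 66}.


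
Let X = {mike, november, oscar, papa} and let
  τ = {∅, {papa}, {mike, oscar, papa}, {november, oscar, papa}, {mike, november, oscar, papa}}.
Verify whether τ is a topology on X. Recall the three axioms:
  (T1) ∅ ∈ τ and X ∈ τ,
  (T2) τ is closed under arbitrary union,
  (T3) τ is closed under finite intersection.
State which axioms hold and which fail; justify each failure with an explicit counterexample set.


τ is NOT a topology on X.

Axiom (T1): ∅ ∈ τ? Yes; X ∈ τ? Yes.
Axiom (T2/T3): check pairwise unions and intersections of members of τ.
Counterexample for (T3): {mike, oscar, papa} ∩ {november, oscar, papa} = {oscar, papa} ∉ τ. Therefore τ is NOT a topology.


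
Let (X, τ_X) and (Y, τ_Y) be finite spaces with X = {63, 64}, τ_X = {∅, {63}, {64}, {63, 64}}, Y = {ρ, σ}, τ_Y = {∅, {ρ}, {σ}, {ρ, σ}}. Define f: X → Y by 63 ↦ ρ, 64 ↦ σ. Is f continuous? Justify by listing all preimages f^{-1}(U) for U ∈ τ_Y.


f IS continuous.

Compute f^{-1}(U) for each U ∈ τ_Y:
  U = ∅: f^{-1}(U) = ∅ ∈ τ_X ✓.
  U = {ρ}: f^{-1}(U) = {63} ∈ τ_X ✓.
  U = {σ}: f^{-1}(U) = {64} ∈ τ_X ✓.
  U = {ρ, σ}: f^{-1}(U) = {63, 64} ∈ τ_X ✓.
Every preimage lies in τ_X, so f IS continuous.


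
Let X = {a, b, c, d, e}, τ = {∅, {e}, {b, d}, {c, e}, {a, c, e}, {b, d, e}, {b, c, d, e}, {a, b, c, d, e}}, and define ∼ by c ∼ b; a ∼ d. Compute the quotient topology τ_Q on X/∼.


X/∼ = {[a=d], [b=c], [e]}; |τ_Q| = 3.

Equivalence classes: [a=d], [b=c], [e].
Quotient map π: X → X/∼ sends a ↦ [a=d], b ↦ [b=c], c ↦ [b=c], d ↦ [a=d], e ↦ [e].
For each subset V ⊆ X/∼, compute π^{-1}(V) ⊆ X and check whether π^{-1}(V) ∈ τ. V is open in τ_Q iff π^{-1}(V) ∈ τ.
  V = {}: π^{-1}(V) = ∅ ∈ τ ✓.
  V = {[a=d]}: π^{-1}(V) = {a, d} ∉ τ ✗.
  V = {[b=c]}: π^{-1}(V) = {b, c} ∉ τ ✗.
  V = {[a=d], [b=c]}: π^{-1}(V) = {a, b, c, d} ∉ τ ✗.
  V = {[e]}: π^{-1}(V) = {e} ∈ τ ✓.
  V = {[a=d], [e]}: π^{-1}(V) = {a, d, e} ∉ τ ✗.
  V = {[b=c], [e]}: π^{-1}(V) = {b, c, e} ∉ τ ✗.
  V = {[a=d], [b=c], [e]}: π^{-1}(V) = {a, b, c, d, e} ∈ τ ✓.
Open sets in the quotient: τ_Q = {{}, {[e]}, {[a=d], [b=c], [e]}} (3 elements).


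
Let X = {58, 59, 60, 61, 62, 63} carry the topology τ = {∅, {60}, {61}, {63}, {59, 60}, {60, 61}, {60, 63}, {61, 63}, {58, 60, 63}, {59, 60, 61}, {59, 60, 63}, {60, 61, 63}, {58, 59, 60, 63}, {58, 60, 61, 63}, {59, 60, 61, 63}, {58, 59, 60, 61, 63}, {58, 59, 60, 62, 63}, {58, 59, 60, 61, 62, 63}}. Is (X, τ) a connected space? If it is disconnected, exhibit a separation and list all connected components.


(X, τ) is disconnected; components = [{61}, {58, 59, 60, 62, 63}].

Find clopen sets (U ∈ τ with X ∖ U ∈ τ):
  U = ∅, X ∖ U = {58, 59, 60, 61, 62, 63} — both open, so U is clopen.
  U = {61}, X ∖ U = {58, 59, 60, 62, 63} — both open, so U is clopen.
  U = {58, 59, 60, 62, 63}, X ∖ U = {61} — both open, so U is clopen.
  U = {58, 59, 60, 61, 62, 63}, X ∖ U = ∅ — both open, so U is clopen.
Nontrivial clopen(s) exist: e.g. {58, 59, 60, 62, 63}. So (X, τ) is disconnected.
Compute connected components by grouping points that agree on all clopens:
  component: {61}
  component: {58, 59, 60, 62, 63}


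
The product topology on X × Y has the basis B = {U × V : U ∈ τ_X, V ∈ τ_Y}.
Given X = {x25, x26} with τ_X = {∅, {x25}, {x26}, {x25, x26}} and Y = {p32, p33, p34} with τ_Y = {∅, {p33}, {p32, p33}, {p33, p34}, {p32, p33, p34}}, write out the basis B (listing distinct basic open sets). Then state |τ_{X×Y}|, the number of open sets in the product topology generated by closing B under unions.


Basis B = {∅ × ∅, {x25} × {p33}, {x26} × {p33}, {x25} × {p32, p33}, {x25} × {p33, p34}, {x25, x26} × {p33}, {x26} × {p32, p33}, {x26} × {p33, p34}, {x25} × {p32, p33, p34}, {x26} × {p32, p33, p34}, {x25, x26} × {p32, p33}, {x25, x26} × {p33, p34}, {x25, x26} × {p32, p33, p34}}; |τ_{X×Y}| = 25.

Enumerate products U × V with U ∈ τ_X, V ∈ τ_Y (deduplicated):
  ∅ × ∅ = {} (∅)
  {x25} × {p33} = {(x25,p33)}
  {x26} × {p33} = {(x26,p33)}
  {x25} × {p32, p33} = {(x25,p32), (x25,p33)}
  {x25} × {p33, p34} = {(x25,p33), (x25,p34)}
  {x25, x26} × {p33} = {(x25,p33), (x26,p33)}
  {x26} × {p32, p33} = {(x26,p32), (x26,p33)}
  {x26} × {p33, p34} = {(x26,p33), (x26,p34)}
  {x25} × {p32, p33, p34} = {(x25,p32), (x25,p33), (x25,p34)}
  {x26} × {p32, p33, p34} = {(x26,p32), (x26,p33), (x26,p34)}
  {x25, x26} × {p32, p33} = {(x25,p32), (x25,p33), (x26,p32), (x26,p33)}
  {x25, x26} × {p33, p34} = {(x25,p33), (x25,p34), (x26,p33), (x26,p34)}
  {x25, x26} × {p32, p33, p34} = {(x25,p32), (x25,p33), (x25,p34), (x26,p32), (x26,p33), (x26,p34)}
These 13 distinct sets form the basis B.
Close under arbitrary unions to get τ_{X×Y}; counting gives |τ_{X×Y}| = 25.


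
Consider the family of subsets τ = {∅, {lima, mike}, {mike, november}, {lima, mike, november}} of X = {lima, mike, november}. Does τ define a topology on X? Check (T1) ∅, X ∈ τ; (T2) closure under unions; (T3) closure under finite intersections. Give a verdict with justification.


τ is NOT a topology on X.

Axiom (T1): ∅ ∈ τ? Yes; X ∈ τ? Yes.
Axiom (T2/T3): check pairwise unions and intersections of members of τ.
Counterexample for (T3): {lima, mike} ∩ {mike, november} = {mike} ∉ τ. Therefore τ is NOT a topology.


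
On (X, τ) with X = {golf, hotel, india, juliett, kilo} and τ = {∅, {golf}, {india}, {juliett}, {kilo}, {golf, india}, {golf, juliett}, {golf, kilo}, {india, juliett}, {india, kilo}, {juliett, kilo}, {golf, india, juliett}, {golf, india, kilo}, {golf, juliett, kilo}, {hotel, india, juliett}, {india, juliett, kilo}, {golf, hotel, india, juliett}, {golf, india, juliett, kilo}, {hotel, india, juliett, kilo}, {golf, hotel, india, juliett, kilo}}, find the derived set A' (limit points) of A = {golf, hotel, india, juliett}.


A' = {hotel}

For each x ∈ X, list the open sets U ∈ τ with x ∈ U, then check whether U ∩ (A ∖ {x}) ≠ ∅ for every such U.
  x = golf: open {golf} ∋ x has {golf} ∩ (A ∖ {golf}) = ∅, so x is NOT a limit point.
  x = hotel: opens ∋ x are {hotel, india, juliett}, {golf, hotel, india, juliett}, {hotel, india, juliett, kilo}, {golf, hotel, india, juliett, kilo}; each meets A ∖ {hotel}, so x IS a limit point.
  x = india: open {india} ∋ x has {india} ∩ (A ∖ {india}) = ∅, so x is NOT a limit point.
  x = juliett: open {juliett} ∋ x has {juliett} ∩ (A ∖ {juliett}) = ∅, so x is NOT a limit point.
  x = kilo: open {kilo} ∋ x has {kilo} ∩ (A ∖ {kilo}) = ∅, so x is NOT a limit point.
Collecting: A' = {hotel}.


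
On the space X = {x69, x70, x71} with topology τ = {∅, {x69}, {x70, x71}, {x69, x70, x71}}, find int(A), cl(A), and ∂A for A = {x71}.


int(A) = ∅, cl(A) = {x70, x71}, ∂A = {x70, x71}.

Closed sets in (X, τ) are complements of opens:
  closed(X, τ) = {∅, {x69}, {x70, x71}, {x69, x70, x71}}.
int(A) = ⋃ {U ∈ τ : U ⊆ A}. Opens contained in A: ∅.
Taking the union of these: int(A) = ∅.
cl(A) = ⋂ {C closed : A ⊆ C}. Closed sets containing A: {x70, x71}, {x69, x70, x71}.
Intersecting these: cl(A) = {x70, x71}.
∂A = cl(A) ∖ int(A) = {x70, x71} ∖ ∅ = {x70, x71}.


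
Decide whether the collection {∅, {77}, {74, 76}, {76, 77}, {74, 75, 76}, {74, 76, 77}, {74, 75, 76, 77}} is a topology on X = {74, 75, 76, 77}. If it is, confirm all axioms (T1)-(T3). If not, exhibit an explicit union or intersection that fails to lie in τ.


τ is NOT a topology on X.

Axiom (T1): ∅ ∈ τ? Yes; X ∈ τ? Yes.
Axiom (T2/T3): check pairwise unions and intersections of members of τ.
Counterexample for (T3): {74, 76} ∩ {76, 77} = {76} ∉ τ. Therefore τ is NOT a topology.


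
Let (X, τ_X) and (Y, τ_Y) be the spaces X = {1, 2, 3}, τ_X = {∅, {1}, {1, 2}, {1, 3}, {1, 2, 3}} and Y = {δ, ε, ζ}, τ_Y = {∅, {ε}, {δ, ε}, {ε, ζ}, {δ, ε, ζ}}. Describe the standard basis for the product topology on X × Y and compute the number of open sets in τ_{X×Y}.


Basis B = {∅ × ∅, {1} × {ε}, {1} × {δ, ε}, {1} × {ε, ζ}, {1, 2} × {ε}, {1, 3} × {ε}, {1} × {δ, ε, ζ}, {1, 2, 3} × {ε}, {1, 2} × {δ, ε}, {1, 3} × {δ, ε}, {1, 2} × {ε, ζ}, {1, 3} × {ε, ζ}, {1, 2} × {δ, ε, ζ}, {1, 3} × {δ, ε, ζ}, {1, 2, 3} × {δ, ε}, {1, 2, 3} × {ε, ζ}, {1, 2, 3} × {δ, ε, ζ}}; |τ_{X×Y}| = 48.

Enumerate products U × V with U ∈ τ_X, V ∈ τ_Y (deduplicated):
  ∅ × ∅ = {} (∅)
  {1} × {ε} = {(1,ε)}
  {1} × {δ, ε} = {(1,δ), (1,ε)}
  {1} × {ε, ζ} = {(1,ε), (1,ζ)}
  {1, 2} × {ε} = {(1,ε), (2,ε)}
  {1, 3} × {ε} = {(1,ε), (3,ε)}
  {1} × {δ, ε, ζ} = {(1,δ), (1,ε), (1,ζ)}
  {1, 2, 3} × {ε} = {(1,ε), (2,ε), (3,ε)}
  {1, 2} × {δ, ε} = {(1,δ), (1,ε), (2,δ), (2,ε)}
  {1, 3} × {δ, ε} = {(1,δ), (1,ε), (3,δ), (3,ε)}
  {1, 2} × {ε, ζ} = {(1,ε), (1,ζ), (2,ε), (2,ζ)}
  {1, 3} × {ε, ζ} = {(1,ε), (1,ζ), (3,ε), (3,ζ)}
  {1, 2} × {δ, ε, ζ} = {(1,δ), (1,ε), (1,ζ), (2,δ), (2,ε), (2,ζ)}
  {1, 3} × {δ, ε, ζ} = {(1,δ), (1,ε), (1,ζ), (3,δ), (3,ε), (3,ζ)}
  {1, 2, 3} × {δ, ε} = {(1,δ), (1,ε), (2,δ), (2,ε), (3,δ), (3,ε)}
  {1, 2, 3} × {ε, ζ} = {(1,ε), (1,ζ), (2,ε), (2,ζ), (3,ε), (3,ζ)}
  {1, 2, 3} × {δ, ε, ζ} = {(1,δ), (1,ε), (1,ζ), (2,δ), (2,ε), (2,ζ), (3,δ), (3,ε), (3,ζ)}
These 17 distinct sets form the basis B.
Close under arbitrary unions to get τ_{X×Y}; counting gives |τ_{X×Y}| = 48.


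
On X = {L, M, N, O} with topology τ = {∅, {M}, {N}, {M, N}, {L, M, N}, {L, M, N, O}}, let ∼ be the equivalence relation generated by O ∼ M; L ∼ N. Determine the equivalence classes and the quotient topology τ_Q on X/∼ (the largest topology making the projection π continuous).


X/∼ = {[L=N], [M=O]}; |τ_Q| = 2.

Equivalence classes: [L=N], [M=O].
Quotient map π: X → X/∼ sends L ↦ [L=N], M ↦ [M=O], N ↦ [L=N], O ↦ [M=O].
For each subset V ⊆ X/∼, compute π^{-1}(V) ⊆ X and check whether π^{-1}(V) ∈ τ. V is open in τ_Q iff π^{-1}(V) ∈ τ.
  V = {}: π^{-1}(V) = ∅ ∈ τ ✓.
  V = {[L=N]}: π^{-1}(V) = {L, N} ∉ τ ✗.
  V = {[M=O]}: π^{-1}(V) = {M, O} ∉ τ ✗.
  V = {[L=N], [M=O]}: π^{-1}(V) = {L, M, N, O} ∈ τ ✓.
Open sets in the quotient: τ_Q = {{}, {[L=N], [M=O]}} (2 elements).


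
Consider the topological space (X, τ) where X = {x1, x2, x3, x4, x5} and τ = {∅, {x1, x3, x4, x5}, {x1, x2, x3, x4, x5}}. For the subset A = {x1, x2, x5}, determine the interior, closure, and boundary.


int(A) = ∅, cl(A) = {x1, x2, x3, x4, x5}, ∂A = {x1, x2, x3, x4, x5}.

Closed sets in (X, τ) are complements of opens:
  closed(X, τ) = {∅, {x2}, {x1, x2, x3, x4, x5}}.
int(A) = ⋃ {U ∈ τ : U ⊆ A}. Opens contained in A: ∅.
Taking the union of these: int(A) = ∅.
cl(A) = ⋂ {C closed : A ⊆ C}. Closed sets containing A: {x1, x2, x3, x4, x5}.
Intersecting these: cl(A) = {x1, x2, x3, x4, x5}.
∂A = cl(A) ∖ int(A) = {x1, x2, x3, x4, x5} ∖ ∅ = {x1, x2, x3, x4, x5}.


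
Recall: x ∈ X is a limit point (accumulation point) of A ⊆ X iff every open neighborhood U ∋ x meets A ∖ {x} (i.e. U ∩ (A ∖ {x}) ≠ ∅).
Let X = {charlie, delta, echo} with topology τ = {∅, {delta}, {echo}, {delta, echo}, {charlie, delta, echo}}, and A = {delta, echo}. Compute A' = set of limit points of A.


A' = {charlie}

For each x ∈ X, list the open sets U ∈ τ with x ∈ U, then check whether U ∩ (A ∖ {x}) ≠ ∅ for every such U.
  x = charlie: opens ∋ x are {charlie, delta, echo}; each meets A ∖ {charlie}, so x IS a limit point.
  x = delta: open {delta} ∋ x has {delta} ∩ (A ∖ {delta}) = ∅, so x is NOT a limit point.
  x = echo: open {echo} ∋ x has {echo} ∩ (A ∖ {echo}) = ∅, so x is NOT a limit point.
Collecting: A' = {charlie}.


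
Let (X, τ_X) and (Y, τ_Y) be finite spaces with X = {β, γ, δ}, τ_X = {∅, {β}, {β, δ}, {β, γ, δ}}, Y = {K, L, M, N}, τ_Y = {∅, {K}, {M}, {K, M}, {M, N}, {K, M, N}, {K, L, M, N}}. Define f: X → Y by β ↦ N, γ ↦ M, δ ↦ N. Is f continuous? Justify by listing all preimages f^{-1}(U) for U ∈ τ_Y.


f is NOT continuous.

Compute f^{-1}(U) for each U ∈ τ_Y:
  U = ∅: f^{-1}(U) = ∅ ∈ τ_X ✓.
  U = {K}: f^{-1}(U) = ∅ ∈ τ_X ✓.
  U = {M}: f^{-1}(U) = {γ} ∉ τ_X ✗.
  U = {K, M}: f^{-1}(U) = {γ} ∉ τ_X ✗.
  U = {M, N}: f^{-1}(U) = {β, γ, δ} ∈ τ_X ✓.
  U = {K, M, N}: f^{-1}(U) = {β, γ, δ} ∈ τ_X ✓.
  U = {K, L, M, N}: f^{-1}(U) = {β, γ, δ} ∈ τ_X ✓.
Found U = {M} with f^{-1}(U) = {γ} not in τ_X. Therefore f is NOT continuous.


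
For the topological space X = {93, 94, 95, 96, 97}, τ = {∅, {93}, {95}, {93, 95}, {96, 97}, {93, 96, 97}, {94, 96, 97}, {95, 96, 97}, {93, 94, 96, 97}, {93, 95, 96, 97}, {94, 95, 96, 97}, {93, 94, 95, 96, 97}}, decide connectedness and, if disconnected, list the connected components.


(X, τ) is disconnected; components = [{93}, {95}, {94, 96, 97}].

Find clopen sets (U ∈ τ with X ∖ U ∈ τ):
  U = ∅, X ∖ U = {93, 94, 95, 96, 97} — both open, so U is clopen.
  U = {93}, X ∖ U = {94, 95, 96, 97} — both open, so U is clopen.
  U = {95}, X ∖ U = {93, 94, 96, 97} — both open, so U is clopen.
  U = {93, 95}, X ∖ U = {94, 96, 97} — both open, so U is clopen.
  U = {94, 96, 97}, X ∖ U = {93, 95} — both open, so U is clopen.
  U = {93, 94, 96, 97}, X ∖ U = {95} — both open, so U is clopen.
  U = {94, 95, 96, 97}, X ∖ U = {93} — both open, so U is clopen.
  U = {93, 94, 95, 96, 97}, X ∖ U = ∅ — both open, so U is clopen.
Nontrivial clopen(s) exist: e.g. {94, 96, 97}. So (X, τ) is disconnected.
Compute connected components by grouping points that agree on all clopens:
  component: {93}
  component: {95}
  component: {94, 96, 97}


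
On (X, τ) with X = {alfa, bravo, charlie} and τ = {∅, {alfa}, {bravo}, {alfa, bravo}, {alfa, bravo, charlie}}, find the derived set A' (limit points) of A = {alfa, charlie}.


A' = {charlie}

For each x ∈ X, list the open sets U ∈ τ with x ∈ U, then check whether U ∩ (A ∖ {x}) ≠ ∅ for every such U.
  x = alfa: open {alfa} ∋ x has {alfa} ∩ (A ∖ {alfa}) = ∅, so x is NOT a limit point.
  x = bravo: open {bravo} ∋ x has {bravo} ∩ (A ∖ {bravo}) = ∅, so x is NOT a limit point.
  x = charlie: opens ∋ x are {alfa, bravo, charlie}; each meets A ∖ {charlie}, so x IS a limit point.
Collecting: A' = {charlie}.


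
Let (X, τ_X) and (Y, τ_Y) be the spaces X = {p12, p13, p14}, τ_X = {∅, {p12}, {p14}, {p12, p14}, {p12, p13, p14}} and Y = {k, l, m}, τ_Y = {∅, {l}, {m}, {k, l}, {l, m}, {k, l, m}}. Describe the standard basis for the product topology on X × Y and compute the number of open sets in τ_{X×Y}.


Basis B = {∅ × ∅, {p12} × {l}, {p12} × {m}, {p14} × {l}, {p14} × {m}, {p12} × {k, l}, {p12} × {l, m}, {p12, p14} × {l}, {p12, p14} × {m}, {p14} × {k, l}, {p14} × {l, m}, {p12} × {k, l, m}, {p12, p13, p14} × {l}, {p12, p13, p14} × {m}, {p14} × {k, l, m}, {p12, p14} × {k, l}, {p12, p14} × {l, m}, {p12, p14} × {k, l, m}, {p12, p13, p14} × {k, l}, {p12, p13, p14} × {l, m}, {p12, p13, p14} × {k, l, m}}; |τ_{X×Y}| = 70.

Enumerate products U × V with U ∈ τ_X, V ∈ τ_Y (deduplicated):
  ∅ × ∅ = {} (∅)
  {p12} × {l} = {(p12,l)}
  {p12} × {m} = {(p12,m)}
  {p14} × {l} = {(p14,l)}
  {p14} × {m} = {(p14,m)}
  {p12} × {k, l} = {(p12,k), (p12,l)}
  {p12} × {l, m} = {(p12,l), (p12,m)}
  {p12, p14} × {l} = {(p12,l), (p14,l)}
  {p12, p14} × {m} = {(p12,m), (p14,m)}
  {p14} × {k, l} = {(p14,k), (p14,l)}
  {p14} × {l, m} = {(p14,l), (p14,m)}
  {p12} × {k, l, m} = {(p12,k), (p12,l), (p12,m)}
  {p12, p13, p14} × {l} = {(p12,l), (p13,l), (p14,l)}
  {p12, p13, p14} × {m} = {(p12,m), (p13,m), (p14,m)}
  {p14} × {k, l, m} = {(p14,k), (p14,l), (p14,m)}
  {p12, p14} × {k, l} = {(p12,k), (p12,l), (p14,k), (p14,l)}
  {p12, p14} × {l, m} = {(p12,l), (p12,m), (p14,l), (p14,m)}
  {p12, p14} × {k, l, m} = {(p12,k), (p12,l), (p12,m), (p14,k), (p14,l), (p14,m)}
  {p12, p13, p14} × {k, l} = {(p12,k), (p12,l), (p13,k), (p13,l), (p14,k), (p14,l)}
  {p12, p13, p14} × {l, m} = {(p12,l), (p12,m), (p13,l), (p13,m), (p14,l), (p14,m)}
  {p12, p13, p14} × {k, l, m} = {(p12,k), (p12,l), (p12,m), (p13,k), (p13,l), (p13,m), (p14,k), (p14,l), (p14,m)}
These 21 distinct sets form the basis B.
Close under arbitrary unions to get τ_{X×Y}; counting gives |τ_{X×Y}| = 70.


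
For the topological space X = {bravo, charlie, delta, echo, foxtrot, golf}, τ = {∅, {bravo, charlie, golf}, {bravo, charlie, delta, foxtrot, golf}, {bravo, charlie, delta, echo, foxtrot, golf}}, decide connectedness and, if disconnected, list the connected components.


(X, τ) is connected.

Find clopen sets (U ∈ τ with X ∖ U ∈ τ):
  U = ∅, X ∖ U = {bravo, charlie, delta, echo, foxtrot, golf} — both open, so U is clopen.
  U = {bravo, charlie, delta, echo, foxtrot, golf}, X ∖ U = ∅ — both open, so U is clopen.
Only trivial clopens (∅ and X) exist, so (X, τ) is connected.
Compute connected components by grouping points that agree on all clopens:
  component: {bravo, charlie, delta, echo, foxtrot, golf}


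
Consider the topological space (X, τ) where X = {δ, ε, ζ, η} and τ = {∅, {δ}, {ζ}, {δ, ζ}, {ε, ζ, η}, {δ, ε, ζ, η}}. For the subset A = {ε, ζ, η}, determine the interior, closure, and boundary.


int(A) = {ε, ζ, η}, cl(A) = {ε, ζ, η}, ∂A = ∅.

Closed sets in (X, τ) are complements of opens:
  closed(X, τ) = {∅, {δ}, {ε, η}, {δ, ε, η}, {ε, ζ, η}, {δ, ε, ζ, η}}.
int(A) = ⋃ {U ∈ τ : U ⊆ A}. Opens contained in A: ∅, {ζ}, {ε, ζ, η}.
Taking the union of these: int(A) = {ε, ζ, η}.
cl(A) = ⋂ {C closed : A ⊆ C}. Closed sets containing A: {ε, ζ, η}, {δ, ε, ζ, η}.
Intersecting these: cl(A) = {ε, ζ, η}.
∂A = cl(A) ∖ int(A) = {ε, ζ, η} ∖ {ε, ζ, η} = ∅.


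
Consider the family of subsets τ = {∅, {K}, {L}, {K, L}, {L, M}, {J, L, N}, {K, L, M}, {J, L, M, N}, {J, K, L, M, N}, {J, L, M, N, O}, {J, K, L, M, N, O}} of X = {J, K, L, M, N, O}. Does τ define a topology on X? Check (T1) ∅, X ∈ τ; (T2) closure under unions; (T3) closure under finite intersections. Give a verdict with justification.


τ is NOT a topology on X.

Axiom (T1): ∅ ∈ τ? Yes; X ∈ τ? Yes.
Axiom (T2/T3): check pairwise unions and intersections of members of τ.
Counterexample for (T2): {K} ∪ {J, L, N} = {J, K, L, N} ∉ τ. Therefore τ is NOT a topology.
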